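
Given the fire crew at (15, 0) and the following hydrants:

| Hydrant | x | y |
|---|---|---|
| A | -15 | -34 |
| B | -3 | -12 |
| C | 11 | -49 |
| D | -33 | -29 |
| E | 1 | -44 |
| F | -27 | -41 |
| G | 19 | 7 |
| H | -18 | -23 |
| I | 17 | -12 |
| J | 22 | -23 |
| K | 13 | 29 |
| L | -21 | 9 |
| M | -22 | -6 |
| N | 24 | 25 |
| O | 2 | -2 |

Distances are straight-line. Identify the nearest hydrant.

Distances from (15, 0):
A: √((-30)² + (-34)²) = √(900.000 + 1156.000) = 45.3
B: √((-18)² + (-12)²) = √(324.000 + 144.000) = 21.6
C: √((-4)² + (-49)²) = √(16.000 + 2401.000) = 49.2
D: √((-48)² + (-29)²) = √(2304.000 + 841.000) = 56.1
E: √((-14)² + (-44)²) = √(196.000 + 1936.000) = 46.2
F: √((-42)² + (-41)²) = √(1764.000 + 1681.000) = 58.7
G: √((4)² + (7)²) = √(16.000 + 49.000) = 8.1
H: √((-33)² + (-23)²) = √(1089.000 + 529.000) = 40.2
I: √((2)² + (-12)²) = √(4.000 + 144.000) = 12.2
J: √((7)² + (-23)²) = √(49.000 + 529.000) = 24.0
K: √((-2)² + (29)²) = √(4.000 + 841.000) = 29.1
L: √((-36)² + (9)²) = √(1296.000 + 81.000) = 37.1
M: √((-37)² + (-6)²) = √(1369.000 + 36.000) = 37.5
N: √((9)² + (25)²) = √(81.000 + 625.000) = 26.6
O: √((-13)² + (-2)²) = √(169.000 + 4.000) = 13.2
Minimum: G at 8.1.

G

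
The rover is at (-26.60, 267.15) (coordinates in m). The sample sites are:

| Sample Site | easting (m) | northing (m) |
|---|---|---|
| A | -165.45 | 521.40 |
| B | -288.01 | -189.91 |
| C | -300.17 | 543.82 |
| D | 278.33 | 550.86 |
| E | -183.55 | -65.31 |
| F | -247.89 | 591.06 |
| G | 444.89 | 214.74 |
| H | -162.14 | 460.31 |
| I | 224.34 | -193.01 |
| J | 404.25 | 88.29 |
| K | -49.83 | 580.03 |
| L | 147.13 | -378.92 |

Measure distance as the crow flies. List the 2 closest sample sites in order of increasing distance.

H, A

Distances from (-26.60, 267.15):
A: 289.69 m
B: 526.53 m
C: 389.08 m
D: 416.50 m
E: 367.65 m
F: 392.28 m
G: 474.39 m
H: 235.97 m
I: 524.14 m
J: 466.50 m
K: 313.74 m
L: 669.02 m
Sorted: H (235.97 m) < A (289.69 m) < K (313.74 m) < E (367.65 m) < …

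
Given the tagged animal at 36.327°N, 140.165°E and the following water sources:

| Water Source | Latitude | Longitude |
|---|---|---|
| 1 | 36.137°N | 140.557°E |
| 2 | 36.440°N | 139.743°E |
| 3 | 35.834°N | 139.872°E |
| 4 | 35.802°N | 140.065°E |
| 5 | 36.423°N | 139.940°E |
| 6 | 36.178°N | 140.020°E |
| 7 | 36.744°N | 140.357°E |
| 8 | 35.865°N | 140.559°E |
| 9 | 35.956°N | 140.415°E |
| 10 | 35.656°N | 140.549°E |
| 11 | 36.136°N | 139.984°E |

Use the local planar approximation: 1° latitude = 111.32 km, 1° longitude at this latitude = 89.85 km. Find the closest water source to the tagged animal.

Distances from 36.327°N, 140.165°E:
1: 41.084 km
2: 39.949 km
3: 60.868 km
4: 59.130 km
5: 22.867 km
6: 21.092 km
7: 49.522 km
8: 62.436 km
9: 47.013 km
10: 82.279 km
11: 26.769 km
Minimum: 6 at 21.092 km.

6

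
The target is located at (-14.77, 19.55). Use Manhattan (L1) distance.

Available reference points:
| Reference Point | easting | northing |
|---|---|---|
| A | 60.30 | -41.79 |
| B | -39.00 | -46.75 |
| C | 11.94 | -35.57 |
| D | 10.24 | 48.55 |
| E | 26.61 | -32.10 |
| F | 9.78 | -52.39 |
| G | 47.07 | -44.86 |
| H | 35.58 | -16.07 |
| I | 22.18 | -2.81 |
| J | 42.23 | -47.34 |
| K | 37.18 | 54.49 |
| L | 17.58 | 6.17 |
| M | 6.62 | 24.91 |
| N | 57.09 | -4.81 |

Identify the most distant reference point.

Distances from (-14.77, 19.55):
A: |75.07| + |-61.34| = 75.07 + 61.34 = 136.41
B: |-24.23| + |-66.30| = 24.23 + 66.30 = 90.53
C: |26.71| + |-55.12| = 26.71 + 55.12 = 81.83
D: |25.01| + |29.00| = 25.01 + 29.00 = 54.01
E: |41.38| + |-51.65| = 41.38 + 51.65 = 93.03
F: |24.55| + |-71.94| = 24.55 + 71.94 = 96.49
G: |61.84| + |-64.41| = 61.84 + 64.41 = 126.25
H: |50.35| + |-35.62| = 50.35 + 35.62 = 85.97
I: |36.95| + |-22.36| = 36.95 + 22.36 = 59.31
J: |57.00| + |-66.89| = 57.00 + 66.89 = 123.89
K: |51.95| + |34.94| = 51.95 + 34.94 = 86.89
L: |32.35| + |-13.38| = 32.35 + 13.38 = 45.73
M: |21.39| + |5.36| = 21.39 + 5.36 = 26.75
N: |71.86| + |-24.36| = 71.86 + 24.36 = 96.22
Maximum: A at 136.41.

A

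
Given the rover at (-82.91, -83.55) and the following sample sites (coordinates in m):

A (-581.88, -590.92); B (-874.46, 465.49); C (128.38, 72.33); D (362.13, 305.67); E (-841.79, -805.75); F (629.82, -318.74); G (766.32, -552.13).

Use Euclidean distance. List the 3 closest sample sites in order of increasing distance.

C, D, A

Distances from (-82.91, -83.55):
A: √((-498.97)² + (-507.37)²) = √(248971.0609 + 257424.3169) = 711.61 m
B: √((-791.55)² + (549.04)²) = √(626551.4025 + 301444.9216) = 963.33 m
C: √((211.29)² + (155.88)²) = √(44643.4641 + 24298.5744) = 262.57 m
D: √((445.04)² + (389.22)²) = √(198060.6016 + 151492.2084) = 591.23 m
E: √((-758.88)² + (-722.20)²) = √(575898.8544 + 521572.8400) = 1047.60 m
F: √((712.73)² + (-235.19)²) = √(507984.0529 + 55314.3361) = 750.53 m
G: √((849.23)² + (-468.58)²) = √(721191.5929 + 219567.2164) = 969.93 m
Sorted: C (262.57 m) < D (591.23 m) < A (711.61 m) < F (750.53 m) < B (963.33 m) < …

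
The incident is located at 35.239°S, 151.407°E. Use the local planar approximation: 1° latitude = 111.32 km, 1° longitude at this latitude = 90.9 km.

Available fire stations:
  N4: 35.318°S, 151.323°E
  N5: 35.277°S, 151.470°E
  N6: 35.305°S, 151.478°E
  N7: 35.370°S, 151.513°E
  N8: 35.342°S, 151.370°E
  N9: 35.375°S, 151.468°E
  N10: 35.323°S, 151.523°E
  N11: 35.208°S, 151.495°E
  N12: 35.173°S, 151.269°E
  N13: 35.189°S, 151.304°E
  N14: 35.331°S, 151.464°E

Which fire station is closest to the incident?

N5

Distances from 35.239°S, 151.407°E:
N4: 11.647 km
N5: 7.120 km
N6: 9.779 km
N7: 17.479 km
N8: 11.949 km
N9: 16.123 km
N10: 14.093 km
N11: 8.712 km
N12: 14.537 km
N13: 10.892 km
N14: 11.477 km
Minimum: N5 at 7.120 km.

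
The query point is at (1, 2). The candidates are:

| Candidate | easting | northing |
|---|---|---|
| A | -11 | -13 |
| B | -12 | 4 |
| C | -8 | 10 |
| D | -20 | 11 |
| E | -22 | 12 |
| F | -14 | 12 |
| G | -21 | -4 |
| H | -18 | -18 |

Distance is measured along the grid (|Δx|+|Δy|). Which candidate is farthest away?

Distances from (1, 2):
A: 27
B: 15
C: 17
D: 30
E: 33
F: 25
G: 28
H: 39
Maximum: H at 39.

H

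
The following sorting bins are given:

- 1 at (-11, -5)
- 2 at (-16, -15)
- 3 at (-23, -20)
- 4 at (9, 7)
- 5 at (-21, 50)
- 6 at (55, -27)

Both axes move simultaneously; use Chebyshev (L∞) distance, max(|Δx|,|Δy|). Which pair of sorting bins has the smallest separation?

Pairwise distances:
1–2: max(|-5|, |-10|) = 10
1–3: max(|-12|, |-15|) = 15
1–4: max(|20|, |12|) = 20
1–5: max(|-10|, |55|) = 55
1–6: max(|66|, |-22|) = 66
2–3: max(|-7|, |-5|) = 7
2–4: max(|25|, |22|) = 25
2–5: max(|-5|, |65|) = 65
2–6: max(|71|, |-12|) = 71
3–4: max(|32|, |27|) = 32
3–5: max(|2|, |70|) = 70
3–6: max(|78|, |-7|) = 78
4–5: max(|-30|, |43|) = 43
4–6: max(|46|, |-34|) = 46
5–6: max(|76|, |-77|) = 77
Closest pair: 2–3 at 7.

2 and 3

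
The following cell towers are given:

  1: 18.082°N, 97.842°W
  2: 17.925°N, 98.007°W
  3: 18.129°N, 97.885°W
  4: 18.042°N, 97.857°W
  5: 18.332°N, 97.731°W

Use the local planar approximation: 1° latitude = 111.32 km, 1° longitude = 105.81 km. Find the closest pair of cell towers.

1 and 4

Pairwise distances:
1–4: 4.727 km
1–3: 6.934 km
3–4: 10.128 km
2–4: 20.531 km
1–2: 24.703 km
2–3: 26.122 km
3–5: 27.860 km
1–5: 30.207 km
4–5: 34.927 km
2–5: 53.904 km
Closest pair: 1–4 at 4.727 km.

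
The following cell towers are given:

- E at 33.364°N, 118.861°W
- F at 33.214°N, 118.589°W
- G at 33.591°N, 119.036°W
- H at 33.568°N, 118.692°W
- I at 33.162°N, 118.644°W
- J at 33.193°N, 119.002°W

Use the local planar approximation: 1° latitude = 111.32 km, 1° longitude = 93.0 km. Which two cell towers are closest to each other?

Pairwise distances:
E–F: √((-0.150·111.32)² + (0.272·93.0)²) = √(278.82320 + 639.88762) = 30.310 km
E–G: √((0.227·111.32)² + (-0.175·93.0)²) = √(638.55471 + 264.87562) = 30.057 km
E–H: √((0.204·111.32)² + (0.169·93.0)²) = √(515.71140 + 247.02409) = 27.618 km
E–I: √((-0.202·111.32)² + (0.217·93.0)²) = √(505.64898 + 407.27276) = 30.215 km
E–J: √((-0.171·111.32)² + (-0.141·93.0)²) = √(362.35864 + 171.95077) = 23.115 km
F–G: √((0.377·111.32)² + (-0.447·93.0)²) = √(1761.28281 + 1728.14804) = 59.071 km
F–H: √((0.354·111.32)² + (-0.103·93.0)²) = √(1552.93372 + 91.75724) = 40.555 km
F–I: √((-0.052·111.32)² + (-0.055·93.0)²) = √(33.50835 + 26.16323) = 7.725 km
F–J: √((-0.021·111.32)² + (-0.413·93.0)²) = √(5.46493 + 1475.25128) = 38.480 km
G–H: √((-0.023·111.32)² + (0.344·93.0)²) = √(6.55544 + 1023.48806) = 32.094 km
G–I: √((-0.429·111.32)² + (0.392·93.0)²) = √(2280.66228 + 1329.03994) = 60.081 km
G–J: √((-0.398·111.32)² + (0.034·93.0)²) = √(1962.96492 + 9.99824) = 44.418 km
H–I: √((-0.406·111.32)² + (0.048·93.0)²) = √(2042.67118 + 19.92730) = 45.416 km
H–J: √((-0.375·111.32)² + (-0.310·93.0)²) = √(1742.64502 + 831.16890) = 50.733 km
I–J: √((0.031·111.32)² + (-0.358·93.0)²) = √(11.90885 + 1108.49044) = 33.472 km
Closest pair: F–I at 7.725 km.

F and I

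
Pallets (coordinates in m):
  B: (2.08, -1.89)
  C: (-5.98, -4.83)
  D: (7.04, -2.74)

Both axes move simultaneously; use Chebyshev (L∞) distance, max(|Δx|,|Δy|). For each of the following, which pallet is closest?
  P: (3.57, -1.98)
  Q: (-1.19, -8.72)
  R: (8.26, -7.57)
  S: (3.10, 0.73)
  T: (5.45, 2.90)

P→B; Q→C; R→D; S→B; T→B

P at (3.57, -1.98):
  B: 1.49000 m
  C: 9.55000 m
  D: 3.47000 m
  → nearest: B (1.49000 m)
Q at (-1.19, -8.72):
  B: 6.83000 m
  C: 4.79000 m
  D: 8.23000 m
  → nearest: C (4.79000 m)
R at (8.26, -7.57):
  B: 6.18000 m
  C: 14.24000 m
  D: 4.83000 m
  → nearest: D (4.83000 m)
S at (3.10, 0.73):
  B: 2.62000 m
  C: 9.08000 m
  D: 3.94000 m
  → nearest: B (2.62000 m)
T at (5.45, 2.90):
  B: 4.79000 m
  C: 11.43000 m
  D: 5.64000 m
  → nearest: B (4.79000 m)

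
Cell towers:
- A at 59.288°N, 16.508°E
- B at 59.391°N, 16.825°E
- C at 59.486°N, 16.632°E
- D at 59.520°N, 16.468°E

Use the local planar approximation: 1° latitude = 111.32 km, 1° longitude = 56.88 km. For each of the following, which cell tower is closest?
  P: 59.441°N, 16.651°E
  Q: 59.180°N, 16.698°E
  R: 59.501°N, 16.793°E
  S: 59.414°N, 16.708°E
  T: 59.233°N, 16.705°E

P at 59.441°N, 16.651°E:
  A: √((-0.153·111.32)² + (-0.143·56.88)²) = √(290.08766 + 66.15935) = 18.875 km
  B: √((-0.050·111.32)² + (0.174·56.88)²) = √(30.98036 + 97.95298) = 11.355 km
  C: √((0.045·111.32)² + (-0.019·56.88)²) = √(25.09409 + 1.16796) = 5.125 km
  D: √((0.079·111.32)² + (-0.183·56.88)²) = √(77.33936 + 108.34811) = 13.627 km
  → nearest: C (5.125 km)
Q at 59.180°N, 16.698°E:
  A: √((0.108·111.32)² + (-0.190·56.88)²) = √(144.54195 + 116.79557) = 16.166 km
  B: √((0.211·111.32)² + (0.127·56.88)²) = √(551.71057 + 52.18271) = 24.574 km
  C: √((0.306·111.32)² + (-0.066·56.88)²) = √(1160.35065 + 14.09312) = 34.270 km
  D: √((0.340·111.32)² + (-0.230·56.88)²) = √(1432.53166 + 171.14919) = 40.046 km
  → nearest: A (16.166 km)
R at 59.501°N, 16.793°E:
  A: √((-0.213·111.32)² + (-0.285·56.88)²) = √(562.21911 + 262.79004) = 28.723 km
  B: √((-0.110·111.32)² + (0.032·56.88)²) = √(149.94492 + 3.31298) = 12.380 km
  C: √((-0.015·111.32)² + (-0.161·56.88)²) = √(2.78823 + 83.86310) = 9.309 km
  D: √((0.019·111.32)² + (-0.325·56.88)²) = √(4.47356 + 341.73220) = 18.607 km
  → nearest: C (9.309 km)
S at 59.414°N, 16.708°E:
  A: √((-0.126·111.32)² + (-0.200·56.88)²) = √(196.73765 + 129.41338) = 18.060 km
  B: √((-0.023·111.32)² + (0.117·56.88)²) = √(6.55544 + 44.28849) = 7.130 km
  C: √((0.072·111.32)² + (-0.076·56.88)²) = √(64.24087 + 18.68729) = 9.106 km
  D: √((0.106·111.32)² + (-0.240·56.88)²) = √(139.23811 + 186.35526) = 18.044 km
  → nearest: B (7.130 km)
T at 59.233°N, 16.705°E:
  A: √((0.055·111.32)² + (-0.197·56.88)²) = √(37.48623 + 125.56009) = 12.769 km
  B: √((0.158·111.32)² + (0.120·56.88)²) = √(309.35744 + 46.58882) = 18.867 km
  C: √((0.253·111.32)² + (-0.073·56.88)²) = √(793.20864 + 17.24110) = 28.468 km
  D: √((0.287·111.32)² + (-0.237·56.88)²) = √(1020.72838 + 181.72550) = 34.676 km
  → nearest: A (12.769 km)

P→C; Q→A; R→C; S→B; T→A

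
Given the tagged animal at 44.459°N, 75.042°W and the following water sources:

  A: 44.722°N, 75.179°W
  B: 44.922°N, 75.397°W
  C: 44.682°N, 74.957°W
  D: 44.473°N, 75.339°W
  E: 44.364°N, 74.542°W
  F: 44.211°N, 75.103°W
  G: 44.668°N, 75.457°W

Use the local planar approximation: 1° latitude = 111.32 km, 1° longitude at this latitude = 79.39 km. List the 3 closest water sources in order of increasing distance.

Distances from 44.459°N, 75.042°W:
A: 31.232 km
B: 58.743 km
C: 25.725 km
D: 23.630 km
E: 41.080 km
F: 28.029 km
G: 40.334 km
Sorted: D (23.630 km) < C (25.725 km) < F (28.029 km) < A (31.232 km) < G (40.334 km) < …

D, C, F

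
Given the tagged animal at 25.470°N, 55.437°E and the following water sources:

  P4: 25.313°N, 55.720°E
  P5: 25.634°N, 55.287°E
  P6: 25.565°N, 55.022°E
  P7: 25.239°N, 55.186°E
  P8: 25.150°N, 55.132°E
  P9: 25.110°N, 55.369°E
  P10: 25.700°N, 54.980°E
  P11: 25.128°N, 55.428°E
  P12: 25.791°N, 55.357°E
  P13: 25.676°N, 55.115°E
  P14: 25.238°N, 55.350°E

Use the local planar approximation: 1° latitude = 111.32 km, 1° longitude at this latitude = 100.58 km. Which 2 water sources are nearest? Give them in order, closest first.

P5, P14

Distances from 25.470°N, 55.437°E:
P4: √((-0.157·111.32)² + (0.283·100.58)²) = √(305.45392 + 810.20727) = 33.402 km
P5: √((0.164·111.32)² + (-0.150·100.58)²) = √(333.29906 + 227.61757) = 23.684 km
P6: √((0.095·111.32)² + (-0.415·100.58)²) = √(111.83909 + 1742.28604) = 43.060 km
P7: √((-0.231·111.32)² + (-0.251·100.58)²) = √(661.25711 + 637.33931) = 36.036 km
P8: √((-0.320·111.32)² + (-0.305·100.58)²) = √(1268.95538 + 941.07219) = 47.011 km
P9: √((-0.360·111.32)² + (-0.068·100.58)²) = √(1606.02166 + 46.77794) = 40.655 km
P10: √((0.230·111.32)² + (-0.457·100.58)²) = √(655.54433 + 2112.78674) = 52.615 km
P11: √((-0.342·111.32)² + (-0.009·100.58)²) = √(1449.43454 + 0.81942) = 38.082 km
P12: √((0.321·111.32)² + (-0.080·100.58)²) = √(1276.89875 + 64.74455) = 36.628 km
P13: √((0.206·111.32)² + (-0.322·100.58)²) = √(525.87295 + 1048.90222) = 39.683 km
P14: √((-0.232·111.32)² + (-0.087·100.58)²) = √(666.99467 + 76.57055) = 27.268 km
Sorted: P5 (23.684 km) < P14 (27.268 km) < P4 (33.402 km) < P7 (36.036 km) < …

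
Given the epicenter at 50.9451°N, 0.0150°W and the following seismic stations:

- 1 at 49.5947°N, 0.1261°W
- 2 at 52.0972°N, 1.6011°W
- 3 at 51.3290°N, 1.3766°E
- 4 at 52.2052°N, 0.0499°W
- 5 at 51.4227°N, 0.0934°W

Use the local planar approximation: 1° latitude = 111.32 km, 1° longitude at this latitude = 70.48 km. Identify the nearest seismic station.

5

Distances from 50.9451°N, 0.0150°W:
1: 150.5303 km
2: 170.1327 km
3: 106.9861 km
4: 140.2959 km
5: 53.4528 km
Minimum: 5 at 53.4528 km.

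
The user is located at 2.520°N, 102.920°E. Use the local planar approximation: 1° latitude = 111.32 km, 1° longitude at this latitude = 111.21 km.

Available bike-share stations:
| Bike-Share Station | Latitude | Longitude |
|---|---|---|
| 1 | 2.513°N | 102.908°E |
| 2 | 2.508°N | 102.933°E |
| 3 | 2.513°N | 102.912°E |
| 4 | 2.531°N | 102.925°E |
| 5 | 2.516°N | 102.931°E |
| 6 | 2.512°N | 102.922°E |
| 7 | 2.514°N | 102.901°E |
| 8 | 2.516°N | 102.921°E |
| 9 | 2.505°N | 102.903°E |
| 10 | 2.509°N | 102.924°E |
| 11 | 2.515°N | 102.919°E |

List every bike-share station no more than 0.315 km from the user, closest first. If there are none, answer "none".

none

Distances from 2.520°N, 102.920°E:
1: √((-0.007·111.32)² + (-0.012·111.21)²) = √(0.60721 + 1.78094) = 1.545 km
2: √((-0.012·111.32)² + (0.013·111.21)²) = √(1.78447 + 2.09014) = 1.968 km
3: √((-0.007·111.32)² + (-0.008·111.21)²) = √(0.60721 + 0.79153) = 1.183 km
4: √((0.011·111.32)² + (0.005·111.21)²) = √(1.49945 + 0.30919) = 1.345 km
5: √((-0.004·111.32)² + (0.011·111.21)²) = √(0.19827 + 1.49649) = 1.302 km
6: √((-0.008·111.32)² + (0.002·111.21)²) = √(0.79310 + 0.04947) = 0.918 km
7: √((-0.006·111.32)² + (-0.019·111.21)²) = √(0.44612 + 4.46473) = 2.216 km
8: √((-0.004·111.32)² + (0.001·111.21)²) = √(0.19827 + 0.01237) = 0.459 km
9: √((-0.015·111.32)² + (-0.017·111.21)²) = √(2.78823 + 3.57425) = 2.522 km
10: √((-0.011·111.32)² + (0.004·111.21)²) = √(1.49945 + 0.19788) = 1.303 km
11: √((-0.005·111.32)² + (-0.001·111.21)²) = √(0.30980 + 0.01237) = 0.568 km
Threshold 0.315 km: none within range.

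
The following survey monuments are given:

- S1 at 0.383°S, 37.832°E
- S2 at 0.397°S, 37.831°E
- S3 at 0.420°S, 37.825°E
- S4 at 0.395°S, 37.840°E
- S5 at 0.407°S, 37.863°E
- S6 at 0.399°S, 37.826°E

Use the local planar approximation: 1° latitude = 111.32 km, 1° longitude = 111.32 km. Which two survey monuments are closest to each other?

S2 and S6

Pairwise distances:
S1–S2: 1.562 km
S1–S3: 4.192 km
S1–S4: 1.605 km
S1–S5: 4.364 km
S1–S6: 1.902 km
S2–S3: 2.646 km
S2–S4: 1.026 km
S2–S5: 3.732 km
S2–S6: 0.599 km
S3–S4: 3.246 km
S3–S5: 4.471 km
S3–S6: 2.340 km
S4–S5: 2.888 km
S4–S6: 1.621 km
S5–S6: 4.214 km
Closest pair: S2–S6 at 0.599 km.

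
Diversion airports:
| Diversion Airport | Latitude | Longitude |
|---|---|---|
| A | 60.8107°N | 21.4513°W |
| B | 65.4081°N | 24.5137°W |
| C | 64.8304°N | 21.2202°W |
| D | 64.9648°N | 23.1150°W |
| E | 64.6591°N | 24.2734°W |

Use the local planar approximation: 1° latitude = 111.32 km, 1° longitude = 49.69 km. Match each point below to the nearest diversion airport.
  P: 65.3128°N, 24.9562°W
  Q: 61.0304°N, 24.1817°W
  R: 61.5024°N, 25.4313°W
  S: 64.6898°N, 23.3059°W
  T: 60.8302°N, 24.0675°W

P at 65.3128°N, 24.9562°W:
  A: 530.5717 km
  B: 24.4133 km
  C: 193.2529 km
  D: 99.3530 km
  E: 80.2906 km
  → nearest: B (24.4133 km)
Q at 61.0304°N, 24.1817°W:
  A: 137.8603 km
  B: 487.6047 km
  C: 447.8813 km
  D: 441.1731 km
  E: 403.9726 km
  → nearest: A (137.8603 km)
R at 61.5024°N, 25.4313°W:
  A: 212.2274 km
  B: 437.1668 km
  C: 425.4828 km
  D: 402.2524 km
  E: 356.0829 km
  → nearest: A (212.2274 km)
S at 64.6898°N, 23.3059°W:
  A: 441.5453 km
  B: 99.9783 km
  C: 104.8136 km
  D: 32.0490 km
  E: 48.1964 km
  → nearest: D (32.0490 km)
T at 60.8302°N, 24.0675°W:
  A: 130.0171 km
  B: 510.0939 km
  C: 467.2380 km
  D: 462.6908 km
  E: 426.3559 km
  → nearest: A (130.0171 km)

P→B; Q→A; R→A; S→D; T→A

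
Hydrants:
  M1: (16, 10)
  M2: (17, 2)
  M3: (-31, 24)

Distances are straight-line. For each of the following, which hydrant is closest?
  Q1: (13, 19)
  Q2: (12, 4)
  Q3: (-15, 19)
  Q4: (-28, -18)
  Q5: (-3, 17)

Q1→M1; Q2→M2; Q3→M3; Q4→M3; Q5→M1

Q1 at (13, 19):
  M1: √((3)² + (-9)²) = √(9.000 + 81.000) = 9.5
  M2: √((4)² + (-17)²) = √(16.000 + 289.000) = 17.5
  M3: √((-44)² + (5)²) = √(1936.000 + 25.000) = 44.3
  → nearest: M1 (9.5)
Q2 at (12, 4):
  M1: √((4)² + (6)²) = √(16.000 + 36.000) = 7.2
  M2: √((5)² + (-2)²) = √(25.000 + 4.000) = 5.4
  M3: √((-43)² + (20)²) = √(1849.000 + 400.000) = 47.4
  → nearest: M2 (5.4)
Q3 at (-15, 19):
  M1: √((31)² + (-9)²) = √(961.000 + 81.000) = 32.3
  M2: √((32)² + (-17)²) = √(1024.000 + 289.000) = 36.2
  M3: √((-16)² + (5)²) = √(256.000 + 25.000) = 16.8
  → nearest: M3 (16.8)
Q4 at (-28, -18):
  M1: √((44)² + (28)²) = √(1936.000 + 784.000) = 52.2
  M2: √((45)² + (20)²) = √(2025.000 + 400.000) = 49.2
  M3: √((-3)² + (42)²) = √(9.000 + 1764.000) = 42.1
  → nearest: M3 (42.1)
Q5 at (-3, 17):
  M1: √((19)² + (-7)²) = √(361.000 + 49.000) = 20.2
  M2: √((20)² + (-15)²) = √(400.000 + 225.000) = 25.0
  M3: √((-28)² + (7)²) = √(784.000 + 49.000) = 28.9
  → nearest: M1 (20.2)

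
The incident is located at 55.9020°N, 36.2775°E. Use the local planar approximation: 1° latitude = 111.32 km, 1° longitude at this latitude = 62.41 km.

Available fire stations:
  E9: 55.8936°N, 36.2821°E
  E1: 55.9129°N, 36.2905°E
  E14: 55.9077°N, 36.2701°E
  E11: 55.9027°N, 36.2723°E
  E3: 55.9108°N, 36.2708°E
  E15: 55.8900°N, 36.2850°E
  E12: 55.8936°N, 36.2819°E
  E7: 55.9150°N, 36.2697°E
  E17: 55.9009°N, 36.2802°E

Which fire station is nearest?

E17

Distances from 55.9020°N, 36.2775°E:
E9: 0.9782 km
E1: 1.4596 km
E14: 0.7848 km
E11: 0.3338 km
E3: 1.0651 km
E15: 1.4155 km
E12: 0.9746 km
E7: 1.5268 km
E17: 0.2083 km
Minimum: E17 at 0.2083 km.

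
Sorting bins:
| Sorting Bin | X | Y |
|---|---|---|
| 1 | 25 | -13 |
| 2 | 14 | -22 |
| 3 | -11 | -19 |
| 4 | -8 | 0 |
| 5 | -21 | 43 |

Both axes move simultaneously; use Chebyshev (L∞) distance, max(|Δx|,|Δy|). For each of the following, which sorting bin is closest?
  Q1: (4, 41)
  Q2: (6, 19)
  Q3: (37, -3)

Q1 at (4, 41):
  1: 54
  2: 63
  3: 60
  4: 41
  5: 25
  → nearest: 5 (25)
Q2 at (6, 19):
  1: 32
  2: 41
  3: 38
  4: 19
  5: 27
  → nearest: 4 (19)
Q3 at (37, -3):
  1: 12
  2: 23
  3: 48
  4: 45
  5: 58
  → nearest: 1 (12)

Q1→5; Q2→4; Q3→1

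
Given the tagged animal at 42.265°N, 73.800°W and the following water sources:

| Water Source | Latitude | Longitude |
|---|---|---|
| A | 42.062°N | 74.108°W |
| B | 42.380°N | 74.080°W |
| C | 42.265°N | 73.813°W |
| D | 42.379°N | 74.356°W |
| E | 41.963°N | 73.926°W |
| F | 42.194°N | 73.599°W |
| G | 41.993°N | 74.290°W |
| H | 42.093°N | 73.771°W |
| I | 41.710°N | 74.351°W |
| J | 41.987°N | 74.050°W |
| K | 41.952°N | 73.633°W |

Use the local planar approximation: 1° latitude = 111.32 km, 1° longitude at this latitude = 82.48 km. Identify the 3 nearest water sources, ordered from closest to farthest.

C, F, H

Distances from 42.265°N, 73.800°W:
A: √((-0.203·111.32)² + (-0.308·82.48)²) = √(510.66780 + 645.35509) = 34.000 km
B: √((0.115·111.32)² + (-0.280·82.48)²) = √(163.88608 + 533.35131) = 26.405 km
C: √((0.000·111.32)² + (-0.013·82.48)²) = √(0.00000 + 1.14970) = 1.072 km
D: √((0.114·111.32)² + (-0.556·82.48)²) = √(161.04828 + 2103.03687) = 47.582 km
E: √((-0.302·111.32)² + (-0.126·82.48)²) = √(1130.21296 + 108.00364) = 35.188 km
F: √((-0.071·111.32)² + (0.201·82.48)²) = √(62.46879 + 274.84600) = 18.366 km
G: √((-0.272·111.32)² + (-0.490·82.48)²) = √(916.82026 + 1633.38839) = 50.500 km
H: √((-0.172·111.32)² + (0.029·82.48)²) = √(366.60914 + 5.72128) = 19.296 km
I: √((-0.555·111.32)² + (-0.551·82.48)²) = √(3817.08966 + 2065.38254) = 76.697 km
J: √((-0.278·111.32)² + (-0.250·82.48)²) = √(957.71433 + 425.18440) = 37.187 km
K: √((-0.313·111.32)² + (0.167·82.48)²) = √(1214.04580 + 189.72748) = 37.467 km
Sorted: C (1.072 km) < F (18.366 km) < H (19.296 km) < B (26.405 km) < A (34.000 km) < …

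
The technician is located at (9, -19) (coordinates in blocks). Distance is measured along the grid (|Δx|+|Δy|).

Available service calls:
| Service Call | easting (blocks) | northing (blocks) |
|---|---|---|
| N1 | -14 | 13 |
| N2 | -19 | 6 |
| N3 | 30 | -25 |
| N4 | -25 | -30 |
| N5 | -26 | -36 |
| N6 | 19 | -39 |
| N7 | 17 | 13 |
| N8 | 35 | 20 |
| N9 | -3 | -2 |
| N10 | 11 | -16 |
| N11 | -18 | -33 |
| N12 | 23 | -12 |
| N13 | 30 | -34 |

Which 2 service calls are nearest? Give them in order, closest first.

Distances from (9, -19):
N1: 55 blocks
N2: 53 blocks
N3: 27 blocks
N4: 45 blocks
N5: 52 blocks
N6: 30 blocks
N7: 40 blocks
N8: 65 blocks
N9: 29 blocks
N10: 5 blocks
N11: 41 blocks
N12: 21 blocks
N13: 36 blocks
Sorted: N10 (5 blocks) < N12 (21 blocks) < N3 (27 blocks) < N9 (29 blocks) < …

N10, N12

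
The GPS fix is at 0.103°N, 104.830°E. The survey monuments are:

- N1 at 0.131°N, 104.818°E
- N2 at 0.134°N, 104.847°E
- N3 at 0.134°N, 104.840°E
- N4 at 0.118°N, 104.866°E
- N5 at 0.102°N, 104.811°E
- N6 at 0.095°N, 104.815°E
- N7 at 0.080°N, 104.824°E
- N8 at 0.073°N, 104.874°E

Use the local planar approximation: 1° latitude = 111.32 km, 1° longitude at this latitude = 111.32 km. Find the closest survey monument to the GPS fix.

Distances from 0.103°N, 104.830°E:
N1: 3.391 km
N2: 3.936 km
N3: 3.626 km
N4: 4.341 km
N5: 2.118 km
N6: 1.892 km
N7: 2.646 km
N8: 5.928 km
Minimum: N6 at 1.892 km.

N6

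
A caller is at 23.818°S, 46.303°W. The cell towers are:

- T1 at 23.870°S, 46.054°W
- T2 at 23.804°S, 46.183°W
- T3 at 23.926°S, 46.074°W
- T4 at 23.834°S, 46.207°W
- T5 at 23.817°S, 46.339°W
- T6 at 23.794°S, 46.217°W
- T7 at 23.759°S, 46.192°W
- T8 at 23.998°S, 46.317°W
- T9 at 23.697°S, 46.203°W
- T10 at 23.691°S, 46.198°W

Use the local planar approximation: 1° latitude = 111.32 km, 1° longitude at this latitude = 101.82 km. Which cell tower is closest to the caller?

Distances from 23.818°S, 46.303°W:
T1: √((-0.052·111.32)² + (0.249·101.82)²) = √(33.50835 + 642.78374) = 26.006 km
T2: √((0.014·111.32)² + (0.120·101.82)²) = √(2.42886 + 149.28930) = 12.317 km
T3: √((-0.108·111.32)² + (0.229·101.82)²) = √(144.54195 + 543.67223) = 26.234 km
T4: √((-0.016·111.32)² + (0.096·101.82)²) = √(3.17239 + 95.54515) = 9.936 km
T5: √((0.001·111.32)² + (-0.036·101.82)²) = √(0.01239 + 13.43604) = 3.667 km
T6: √((0.024·111.32)² + (0.086·101.82)²) = √(7.13787 + 76.67664) = 9.155 km
T7: √((0.059·111.32)² + (0.111·101.82)²) = √(43.13705 + 127.73566) = 13.072 km
T8: √((-0.180·111.32)² + (-0.014·101.82)²) = √(401.50541 + 2.03199) = 20.088 km
T9: √((0.121·111.32)² + (0.100·101.82)²) = √(181.43336 + 103.67312) = 16.885 km
T10: √((0.127·111.32)² + (0.105·101.82)²) = √(199.87286 + 114.29962) = 17.725 km
Minimum: T5 at 3.667 km.

T5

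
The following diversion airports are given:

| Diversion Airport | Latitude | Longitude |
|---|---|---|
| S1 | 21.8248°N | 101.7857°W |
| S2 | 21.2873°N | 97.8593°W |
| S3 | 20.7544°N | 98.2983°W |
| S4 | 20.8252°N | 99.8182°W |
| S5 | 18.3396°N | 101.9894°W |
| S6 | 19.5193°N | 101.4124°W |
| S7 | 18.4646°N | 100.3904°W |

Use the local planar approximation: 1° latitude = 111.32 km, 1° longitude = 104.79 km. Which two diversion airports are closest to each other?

S2 and S3

Pairwise distances:
S1–S2: √((-0.5375·111.32)² + (3.9264·104.79)²) = √(3580.167390 + 169289.009049) = 415.7754 km
S1–S3: √((-1.0704·111.32)² + (3.4874·104.79)²) = √(14198.373490 + 133549.789290) = 384.3802 km
S1–S4: √((-0.9996·111.32)² + (1.9675·104.79)²) = √(12382.230669 + 42507.852289) = 234.2863 km
S1–S5: √((-3.4852·111.32)² + (-0.2037·104.79)²) = √(150522.632822 + 455.639890) = 388.5592 km
S1–S6: √((-2.3055·111.32)² + (0.3733·104.79)²) = √(65868.329361 + 1530.226295) = 259.6123 km
S1–S7: √((-3.3602·111.32)² + (1.3953·104.79)²) = √(139918.986374 + 21378.383781) = 401.6184 km
S2–S3: √((-0.5329·111.32)² + (-0.4390·104.79)²) = √(3519.150464 + 2116.258528) = 75.0694 km
S2–S4: √((-0.4621·111.32)² + (-1.9589·104.79)²) = √(2646.173600 + 42137.058311) = 211.6205 km
S2–S5: √((-2.9477·111.32)² + (-4.1301·104.79)²) = √(107674.523418 + 187309.935789) = 543.1247 km
S2–S6: √((-1.7680·111.32)² + (-3.5531·104.79)²) = √(38735.656125 + 138629.144127) = 421.1470 km
S2–S7: √((-2.8227·111.32)² + (-2.5311·104.79)²) = √(98736.071105 + 70349.058311) = 411.1996 km
S3–S4: √((0.0708·111.32)² + (-1.5199·104.79)²) = √(62.117349 + 25367.035151) = 159.4652 km
S3–S5: √((-2.4148·111.32)² + (-3.6911·104.79)²) = √(72261.792395 + 149606.789551) = 471.0293 km
S3–S6: √((-1.2351·111.32)² + (-3.1141·104.79)²) = √(18903.866375 + 106489.010056) = 354.1086 km
S3–S7: √((-2.2898·111.32)² + (-2.0921·104.79)²) = √(64974.283253 + 48062.301076) = 336.2091 km
S4–S5: √((-2.4856·111.32)² + (-2.1712·104.79)²) = √(76561.225382 + 51765.372242) = 358.2270 km
S4–S6: √((-1.3059·111.32)² + (-1.5942·104.79)²) = √(21133.247491 + 27907.779972) = 221.4521 km
S4–S7: √((-2.3606·111.32)² + (-0.5722·104.79)²) = √(69054.375319 + 3595.302094) = 269.5360 km
S5–S6: √((1.1797·111.32)² + (0.5770·104.79)²) = √(17246.046556 + 3655.874738) = 144.5750 km
S5–S7: √((0.1250·111.32)² + (1.5990·104.79)²) = √(193.627225 + 28076.088856) = 168.1360 km
S6–S7: √((-1.0547·111.32)² + (1.0220·104.79)²) = √(13784.921184 + 11469.420417) = 158.9161 km
Closest pair: S2–S3 at 75.0694 km.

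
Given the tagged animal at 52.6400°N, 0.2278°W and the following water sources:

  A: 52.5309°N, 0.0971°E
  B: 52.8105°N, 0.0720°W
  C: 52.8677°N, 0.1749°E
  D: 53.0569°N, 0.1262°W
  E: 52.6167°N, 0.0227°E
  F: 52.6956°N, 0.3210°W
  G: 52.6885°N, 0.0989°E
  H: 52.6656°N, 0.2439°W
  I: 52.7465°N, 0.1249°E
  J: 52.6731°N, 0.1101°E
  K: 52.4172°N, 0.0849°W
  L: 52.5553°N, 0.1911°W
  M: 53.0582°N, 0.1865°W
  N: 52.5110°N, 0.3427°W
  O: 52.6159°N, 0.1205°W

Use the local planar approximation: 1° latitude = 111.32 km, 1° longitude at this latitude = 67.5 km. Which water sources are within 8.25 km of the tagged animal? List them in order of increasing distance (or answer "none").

Distances from 52.6400°N, 0.2278°W:
A: √((-0.1091·111.32)² + (0.3249·67.5)²) = √(147.501316 + 480.957796) = 25.0691 km
B: √((0.1705·111.32)² + (0.1558·67.5)²) = √(360.242678 + 110.596772) = 21.6988 km
C: √((0.2277·111.32)² + (0.4027·67.5)²) = √(642.499001 + 738.874715) = 37.1668 km
D: √((0.4169·111.32)² + (0.1016·67.5)²) = √(2153.823869 + 47.032164) = 46.9133 km
E: √((-0.0233·111.32)² + (0.2505·67.5)²) = √(6.727570 + 285.905827) = 17.1065 km
F: √((0.0556·111.32)² + (-0.0932·67.5)²) = √(38.308573 + 39.576681) = 8.8253 km
G: √((0.0485·111.32)² + (0.3267·67.5)²) = √(29.149417 + 486.301730) = 22.7035 km
H: √((0.0256·111.32)² + (-0.0161·67.5)²) = √(8.121314 + 1.181026) = 3.0500 km
I: √((0.1065·111.32)² + (0.3527·67.5)²) = √(140.554777 + 566.785153) = 26.5959 km
J: √((0.0331·111.32)² + (0.3379·67.5)²) = √(13.576955 + 520.216268) = 23.1040 km
K: √((-0.2228·111.32)² + (0.1429·67.5)²) = √(615.143966 + 93.040493) = 26.6117 km
L: √((-0.0847·111.32)² + (0.0367·67.5)²) = √(88.902345 + 6.136768) = 9.7488 km
M: √((0.4182·111.32)² + (0.0413·67.5)²) = √(2167.277151 + 7.771550) = 46.6374 km
N: √((-0.1290·111.32)² + (-0.1149·67.5)²) = √(206.217642 + 60.151658) = 16.3208 km
O: √((-0.0241·111.32)² + (0.1073·67.5)²) = √(7.197480 + 52.457428) = 7.7237 km
Threshold 8.25 km: H (3.0500 km), O (7.7237 km) are within range.

H, O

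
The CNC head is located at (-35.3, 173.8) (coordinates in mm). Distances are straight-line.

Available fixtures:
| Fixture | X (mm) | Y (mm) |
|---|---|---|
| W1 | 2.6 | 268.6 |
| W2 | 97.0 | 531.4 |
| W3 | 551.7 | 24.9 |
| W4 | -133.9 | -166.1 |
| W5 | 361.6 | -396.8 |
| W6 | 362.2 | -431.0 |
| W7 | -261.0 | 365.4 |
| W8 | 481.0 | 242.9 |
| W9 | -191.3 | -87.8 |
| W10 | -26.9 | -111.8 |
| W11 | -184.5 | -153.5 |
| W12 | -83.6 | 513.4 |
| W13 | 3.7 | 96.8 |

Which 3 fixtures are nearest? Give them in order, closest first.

W13, W1, W10

Distances from (-35.3, 173.8):
W1: √((37.9)² + (94.8)²) = √(1436.410 + 8987.040) = 102.1 mm
W2: √((132.3)² + (357.6)²) = √(17503.290 + 127877.760) = 381.3 mm
W3: √((587.0)² + (-148.9)²) = √(344569.000 + 22171.210) = 605.6 mm
W4: √((-98.6)² + (-339.9)²) = √(9721.960 + 115532.010) = 353.9 mm
W5: √((396.9)² + (-570.6)²) = √(157529.610 + 325584.360) = 695.1 mm
W6: √((397.5)² + (-604.8)²) = √(158006.250 + 365783.040) = 723.7 mm
W7: √((-225.7)² + (191.6)²) = √(50940.490 + 36710.560) = 296.1 mm
W8: √((516.3)² + (69.1)²) = √(266565.690 + 4774.810) = 520.9 mm
W9: √((-156.0)² + (-261.6)²) = √(24336.000 + 68434.560) = 304.6 mm
W10: √((8.4)² + (-285.6)²) = √(70.560 + 81567.360) = 285.7 mm
W11: √((-149.2)² + (-327.3)²) = √(22260.640 + 107125.290) = 359.7 mm
W12: √((-48.3)² + (339.6)²) = √(2332.890 + 115328.160) = 343.0 mm
W13: √((39.0)² + (-77.0)²) = √(1521.000 + 5929.000) = 86.3 mm
Sorted: W13 (86.3 mm) < W1 (102.1 mm) < W10 (285.7 mm) < W7 (296.1 mm) < W9 (304.6 mm) < …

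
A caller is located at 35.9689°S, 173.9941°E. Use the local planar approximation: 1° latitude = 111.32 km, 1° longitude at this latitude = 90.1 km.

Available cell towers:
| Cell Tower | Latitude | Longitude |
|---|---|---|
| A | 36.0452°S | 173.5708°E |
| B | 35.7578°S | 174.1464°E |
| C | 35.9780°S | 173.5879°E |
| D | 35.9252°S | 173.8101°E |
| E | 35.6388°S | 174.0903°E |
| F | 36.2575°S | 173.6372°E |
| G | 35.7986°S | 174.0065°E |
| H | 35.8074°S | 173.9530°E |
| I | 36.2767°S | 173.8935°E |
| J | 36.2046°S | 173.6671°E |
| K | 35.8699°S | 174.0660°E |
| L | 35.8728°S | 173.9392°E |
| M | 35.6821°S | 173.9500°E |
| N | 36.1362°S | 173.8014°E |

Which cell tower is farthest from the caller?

Distances from 35.9689°S, 173.9941°E:
A: 39.0737 km
B: 27.2127 km
C: 36.6126 km
D: 17.2774 km
E: 37.7551 km
F: 45.4554 km
G: 18.9907 km
H: 18.3556 km
I: 35.4429 km
J: 39.4524 km
K: 12.7837 km
L: 11.7861 km
M: 32.1729 km
N: 25.4617 km
Maximum: F at 45.4554 km.

F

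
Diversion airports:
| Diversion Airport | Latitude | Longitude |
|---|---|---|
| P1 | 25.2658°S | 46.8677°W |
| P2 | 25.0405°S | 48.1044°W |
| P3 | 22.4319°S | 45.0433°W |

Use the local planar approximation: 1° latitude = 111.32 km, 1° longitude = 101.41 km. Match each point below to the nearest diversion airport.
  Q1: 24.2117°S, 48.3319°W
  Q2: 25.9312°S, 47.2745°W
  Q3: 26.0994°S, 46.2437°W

Q1 at 24.2117°S, 48.3319°W:
  P1: √((-1.0541·111.32)² + (1.4642·101.41)²) = √(13769.241654 + 22047.653274) = 189.2535 km
  P2: √((-0.8288·111.32)² + (0.2275·101.41)²) = √(8512.279596 + 532.260659) = 95.1028 km
  P3: √((1.7798·111.32)² + (3.2886·101.41)²) = √(39254.441270 + 111220.199651) = 387.9106 km
  → nearest: P2 (95.1028 km)
Q2 at 25.9312°S, 47.2745°W:
  P1: √((0.6654·111.32)² + (0.4068·101.41)²) = √(5486.709775 + 1701.858523) = 84.7854 km
  P2: √((0.8907·111.32)² + (-0.8299·101.41)²) = √(9831.262677 + 7082.932363) = 130.0546 km
  P3: √((3.4993·111.32)² + (2.2312·101.41)²) = √(151743.028974 + 51196.299136) = 450.4879 km
  → nearest: P1 (84.7854 km)
Q3 at 26.0994°S, 46.2437°W:
  P1: √((0.8336·111.32)² + (-0.6240·101.41)²) = √(8611.162945 + 4004.338150) = 112.3187 km
  P2: √((1.0589·111.32)² + (-1.8607·101.41)²) = √(13894.927719 + 35605.269775) = 222.4864 km
  P3: √((3.6675·111.32)² + (1.2004·101.41)²) = √(166681.208409 + 14818.817138) = 426.0282 km
  → nearest: P1 (112.3187 km)

Q1→P2; Q2→P1; Q3→P1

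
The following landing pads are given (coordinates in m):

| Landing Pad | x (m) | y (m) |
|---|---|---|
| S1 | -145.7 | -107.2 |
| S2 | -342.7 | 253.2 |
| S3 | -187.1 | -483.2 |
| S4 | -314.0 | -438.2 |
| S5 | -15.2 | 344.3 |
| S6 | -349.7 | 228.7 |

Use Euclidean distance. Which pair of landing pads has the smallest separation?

S2 and S6

Pairwise distances:
S2–S6: 25.5 m
S3–S4: 134.6 m
S2–S5: 339.9 m
S5–S6: 353.9 m
S1–S4: 371.3 m
S1–S3: 378.3 m
S1–S6: 393.0 m
S1–S2: 410.7 m
S1–S5: 470.0 m
S4–S6: 667.9 m
S2–S4: 692.0 m
S3–S6: 730.2 m
S2–S3: 752.7 m
S4–S5: 837.6 m
S3–S5: 845.2 m
Closest pair: S2–S6 at 25.5 m.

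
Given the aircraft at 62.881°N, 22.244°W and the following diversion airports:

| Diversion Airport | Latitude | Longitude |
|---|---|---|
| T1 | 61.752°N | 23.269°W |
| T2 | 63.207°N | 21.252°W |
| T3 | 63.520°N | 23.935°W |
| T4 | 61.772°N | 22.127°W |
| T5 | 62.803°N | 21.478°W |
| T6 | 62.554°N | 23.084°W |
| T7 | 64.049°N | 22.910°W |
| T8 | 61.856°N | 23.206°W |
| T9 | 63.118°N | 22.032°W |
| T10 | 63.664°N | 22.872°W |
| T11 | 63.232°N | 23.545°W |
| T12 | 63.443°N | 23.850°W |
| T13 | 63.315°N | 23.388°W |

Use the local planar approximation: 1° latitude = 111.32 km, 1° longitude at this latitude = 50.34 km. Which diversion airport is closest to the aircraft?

Distances from 62.881°N, 22.244°W:
T1: 135.860 km
T2: 61.731 km
T3: 110.933 km
T4: 123.594 km
T5: 39.526 km
T6: 55.796 km
T7: 134.275 km
T8: 123.954 km
T9: 28.460 km
T10: 92.719 km
T11: 76.263 km
T12: 102.226 km
T13: 75.171 km
Minimum: T9 at 28.460 km.

T9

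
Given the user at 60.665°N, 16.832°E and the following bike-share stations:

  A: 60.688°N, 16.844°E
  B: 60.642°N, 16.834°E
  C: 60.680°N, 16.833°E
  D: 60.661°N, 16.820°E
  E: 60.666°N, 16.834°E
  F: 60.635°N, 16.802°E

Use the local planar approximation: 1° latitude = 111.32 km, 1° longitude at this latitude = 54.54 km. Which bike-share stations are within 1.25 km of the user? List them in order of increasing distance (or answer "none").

E, D

Distances from 60.665°N, 16.832°E:
A: √((0.023·111.32)² + (0.012·54.54)²) = √(6.55544 + 0.42834) = 2.643 km
B: √((-0.023·111.32)² + (0.002·54.54)²) = √(6.55544 + 0.01190) = 2.563 km
C: √((0.015·111.32)² + (0.001·54.54)²) = √(2.78823 + 0.00297) = 1.671 km
D: √((-0.004·111.32)² + (-0.012·54.54)²) = √(0.19827 + 0.42834) = 0.792 km
E: √((0.001·111.32)² + (0.002·54.54)²) = √(0.01239 + 0.01190) = 0.156 km
F: √((-0.030·111.32)² + (-0.030·54.54)²) = √(11.15293 + 2.67715) = 3.719 km
Threshold 1.25 km: E (0.156 km), D (0.792 km) are within range.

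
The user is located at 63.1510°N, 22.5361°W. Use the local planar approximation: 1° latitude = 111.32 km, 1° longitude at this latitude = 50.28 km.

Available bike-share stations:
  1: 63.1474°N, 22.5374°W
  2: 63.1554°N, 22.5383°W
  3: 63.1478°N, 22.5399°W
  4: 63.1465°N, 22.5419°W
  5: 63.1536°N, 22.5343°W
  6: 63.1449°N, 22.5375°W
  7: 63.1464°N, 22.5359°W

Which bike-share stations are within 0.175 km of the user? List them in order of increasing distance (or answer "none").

none

Distances from 63.1510°N, 22.5361°W:
1: √((-0.0036·111.32)² + (-0.0013·50.28)²) = √(0.160602 + 0.004272) = 0.4060 km
2: √((0.0044·111.32)² + (-0.0022·50.28)²) = √(0.239912 + 0.012236) = 0.5021 km
3: √((-0.0032·111.32)² + (-0.0038·50.28)²) = √(0.126896 + 0.036505) = 0.4042 km
4: √((-0.0045·111.32)² + (-0.0058·50.28)²) = √(0.250941 + 0.085045) = 0.5796 km
5: √((0.0026·111.32)² + (0.0018·50.28)²) = √(0.083771 + 0.008191) = 0.3033 km
6: √((-0.0061·111.32)² + (-0.0014·50.28)²) = √(0.461112 + 0.004955) = 0.6827 km
7: √((-0.0046·111.32)² + (0.0002·50.28)²) = √(0.262218 + 0.000101) = 0.5122 km
Threshold 0.175 km: none within range.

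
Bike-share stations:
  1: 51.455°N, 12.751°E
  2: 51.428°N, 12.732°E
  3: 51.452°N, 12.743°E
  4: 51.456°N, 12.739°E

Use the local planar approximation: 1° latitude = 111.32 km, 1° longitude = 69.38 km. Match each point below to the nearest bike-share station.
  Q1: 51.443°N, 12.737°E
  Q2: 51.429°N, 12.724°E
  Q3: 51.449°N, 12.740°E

Q1 at 51.443°N, 12.737°E:
  1: 1.652 km
  2: 1.705 km
  3: 1.085 km
  4: 1.454 km
  → nearest: 3 (1.085 km)
Q2 at 51.429°N, 12.724°E:
  1: 3.448 km
  2: 0.566 km
  3: 2.880 km
  4: 3.181 km
  → nearest: 2 (0.566 km)
Q3 at 51.449°N, 12.740°E:
  1: 1.014 km
  2: 2.403 km
  3: 0.394 km
  4: 0.782 km
  → nearest: 3 (0.394 km)

Q1→3; Q2→2; Q3→3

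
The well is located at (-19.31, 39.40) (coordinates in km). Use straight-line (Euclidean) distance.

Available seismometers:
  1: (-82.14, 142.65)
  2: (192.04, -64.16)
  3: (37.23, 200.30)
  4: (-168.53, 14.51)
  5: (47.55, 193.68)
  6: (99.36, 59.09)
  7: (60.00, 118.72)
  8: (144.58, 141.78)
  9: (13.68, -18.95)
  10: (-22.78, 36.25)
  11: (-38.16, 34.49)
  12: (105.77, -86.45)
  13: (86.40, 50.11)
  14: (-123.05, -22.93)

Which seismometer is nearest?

10

Distances from (-19.31, 39.40):
1: 120.86 km
2: 235.36 km
3: 170.54 km
4: 151.28 km
5: 168.14 km
6: 120.29 km
7: 112.17 km
8: 193.24 km
9: 67.03 km
10: 4.69 km
11: 19.48 km
12: 177.44 km
13: 106.25 km
14: 121.02 km
Minimum: 10 at 4.69 km.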